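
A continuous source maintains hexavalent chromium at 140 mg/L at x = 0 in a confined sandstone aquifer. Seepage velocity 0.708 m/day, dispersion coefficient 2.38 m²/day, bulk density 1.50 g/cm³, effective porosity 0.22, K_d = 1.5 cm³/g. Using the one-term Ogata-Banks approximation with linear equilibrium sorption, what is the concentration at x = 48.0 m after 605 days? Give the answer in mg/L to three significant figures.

37.7 mg/L

Retardation factor R = 1 + ρ_b·K_d/n = 1 + 1.50 × 1.5/0.22 = 11.23.
Sorption retards both mechanisms: v_R = v/R = 0.06305 m/day, D_R = D/R = 0.2119 m²/day.
v_R·t = 0.06305 × 605 = 38.14525 m; 2√(D_R t) = 22.65 m; argument = (48.0 − 38.14525)/22.65 = 0.4351.
C = C₀ × ½·erfc(0.4351) = 140 × 0.2692 = 37.7 mg/L.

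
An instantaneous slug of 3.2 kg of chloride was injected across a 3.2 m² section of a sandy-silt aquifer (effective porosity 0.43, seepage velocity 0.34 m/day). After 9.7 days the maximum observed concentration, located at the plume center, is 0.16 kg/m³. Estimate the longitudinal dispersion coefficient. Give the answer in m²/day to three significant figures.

1.73 m²/day

At the plume center C_max = M/(n_e·A·√(4πDt)), so D = M²/(4πt·(n_e·A·C_max)²).
n_e·A·C_max = 0.43 × 3.2 × 0.16 = 0.2202 kg/m.
D = 3.2²/(4π × 9.7 × 0.2202²) = 1.73 m²/day.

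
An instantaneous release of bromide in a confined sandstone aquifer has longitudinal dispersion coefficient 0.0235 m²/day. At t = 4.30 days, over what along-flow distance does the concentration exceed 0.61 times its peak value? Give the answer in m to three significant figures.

0.894 m

The plume is Gaussian with σ = √(2Dt) = √(2 × 0.0235 × 4.30) = 0.4496 m.
C/C_peak = exp(−Δx²/(2σ²)) = 0.61 ⇒ Δx = σ·√(−2 ln 0.61) = 0.4496 × 0.9943 = 0.4470 m.
Width = 2Δx = 0.894 m.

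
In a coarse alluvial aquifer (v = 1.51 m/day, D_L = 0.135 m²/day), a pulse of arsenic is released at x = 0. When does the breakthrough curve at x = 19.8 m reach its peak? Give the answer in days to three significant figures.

For the 1D instantaneous-source solution, setting ∂C/∂t = 0 at fixed x gives v²t² + 2Dt − x² = 0, so t = (√(D² + v²x²) − D)/v².
√(D² + v²x²) = √(0.135² + 1.51² × 19.8²) = 29.90; v² = 2.2801.
t = (29.90 − 0.135)/2.2801 = 13.1 days (vs. the pure-advection estimate x/v = 13.1 d).

13.1 days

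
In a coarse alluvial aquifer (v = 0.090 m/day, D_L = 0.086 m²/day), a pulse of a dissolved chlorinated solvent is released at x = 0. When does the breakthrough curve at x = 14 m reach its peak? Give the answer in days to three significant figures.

145 days

For the 1D instantaneous-source solution, setting ∂C/∂t = 0 at fixed x gives v²t² + 2Dt − x² = 0, so t = (√(D² + v²x²) − D)/v².
√(D² + v²x²) = √(0.086² + 0.090² × 14²) = 1.263; v² = 0.0081.
t = (1.263 − 0.086)/0.0081 = 145 days (vs. the pure-advection estimate x/v = 156 d).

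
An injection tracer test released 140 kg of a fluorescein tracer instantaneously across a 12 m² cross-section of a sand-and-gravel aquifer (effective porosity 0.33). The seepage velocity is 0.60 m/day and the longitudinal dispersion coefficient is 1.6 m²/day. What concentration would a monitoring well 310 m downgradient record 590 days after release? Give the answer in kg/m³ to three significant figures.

0.194 kg/m³

For an instantaneous plane source, C(x,t) = M/(n_e·A·√(4πDt)) · exp(−(x−vt)²/(4Dt)), with n_e·A the pore (flow) area.
Plume center vt = 0.60 × 590 = 354 m, so the well at 310 m is 44 m upgradient of the peak.
√(4πDt) = 108.9 m, giving peak height M/(n_e·A·√(4πDt)) = 140/(0.33 × 12 × 108.9) = 0.3246 kg/m³.
(x−vt)²/(4Dt) = (-44)²/(4 × 1.6 × 590) = 0.5127; exp(−0.5127) = 0.5989.
C = 0.3246 × 0.5989 = 0.194 kg/m³.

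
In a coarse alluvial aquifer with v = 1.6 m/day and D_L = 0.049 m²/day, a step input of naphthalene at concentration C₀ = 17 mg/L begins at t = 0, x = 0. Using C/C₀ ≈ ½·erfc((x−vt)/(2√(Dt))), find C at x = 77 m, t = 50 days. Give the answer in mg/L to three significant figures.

15.5 mg/L

For a continuous step input, C/C₀ ≈ ½·erfc((x−vt)/(2√(Dt))).
vt = 1.6 × 50 = 80 m and 2√(Dt) = 2√(0.049 × 50) = 3.130 m.
Argument (x−vt)/(2√(Dt)) = (77 − 80)/3.130 = -0.9585; ½·erfc(-0.9585) = 0.9124.
C = 17 × 0.9124 = 15.5 mg/L.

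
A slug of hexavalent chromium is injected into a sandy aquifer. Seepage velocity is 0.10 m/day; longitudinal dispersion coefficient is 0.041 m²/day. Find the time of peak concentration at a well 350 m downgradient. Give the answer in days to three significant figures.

For the 1D instantaneous-source solution, setting ∂C/∂t = 0 at fixed x gives v²t² + 2Dt − x² = 0, so t = (√(D² + v²x²) − D)/v².
√(D² + v²x²) = √(0.041² + 0.10² × 350²) = 35.00; v² = 0.01.
t = (35.00 − 0.041)/0.01 = 3500 days (vs. the pure-advection estimate x/v = 3500 d).

3500 days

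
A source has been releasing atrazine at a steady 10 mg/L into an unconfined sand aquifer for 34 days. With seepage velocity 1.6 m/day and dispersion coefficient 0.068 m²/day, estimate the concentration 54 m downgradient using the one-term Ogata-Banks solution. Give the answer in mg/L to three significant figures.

5.74 mg/L

For a continuous step input, C/C₀ ≈ ½·erfc((x−vt)/(2√(Dt))).
vt = 1.6 × 34 = 54.4 m and 2√(Dt) = 2√(0.068 × 34) = 3.041 m.
Argument (x−vt)/(2√(Dt)) = (54 − 54.4)/3.041 = -0.1315; ½·erfc(-0.1315) = 0.5738.
C = 10 × 0.5738 = 5.74 mg/L.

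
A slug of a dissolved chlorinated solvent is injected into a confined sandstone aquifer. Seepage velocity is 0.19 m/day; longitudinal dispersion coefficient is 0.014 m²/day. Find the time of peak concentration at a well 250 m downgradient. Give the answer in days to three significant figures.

For the 1D instantaneous-source solution, setting ∂C/∂t = 0 at fixed x gives v²t² + 2Dt − x² = 0, so t = (√(D² + v²x²) − D)/v².
√(D² + v²x²) = √(0.014² + 0.19² × 250²) = 47.50; v² = 0.0361.
t = (47.50 − 0.014)/0.0361 = 1320 days (vs. the pure-advection estimate x/v = 1320 d).

1320 days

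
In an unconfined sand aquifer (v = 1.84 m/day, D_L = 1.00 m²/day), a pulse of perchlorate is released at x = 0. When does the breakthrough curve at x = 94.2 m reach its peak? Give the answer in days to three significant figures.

50.9 days

For the 1D instantaneous-source solution, setting ∂C/∂t = 0 at fixed x gives v²t² + 2Dt − x² = 0, so t = (√(D² + v²x²) − D)/v².
√(D² + v²x²) = √(1.00² + 1.84² × 94.2²) = 173.3; v² = 3.3856.
t = (173.3 − 1.00)/3.3856 = 50.9 days (vs. the pure-advection estimate x/v = 51.2 d).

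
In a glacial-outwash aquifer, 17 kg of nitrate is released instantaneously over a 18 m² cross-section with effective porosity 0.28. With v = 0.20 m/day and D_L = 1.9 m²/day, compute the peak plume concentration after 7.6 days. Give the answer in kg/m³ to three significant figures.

0.250 kg/m³

The peak of an instantaneous 1D plume sits at x = vt; there the Gaussian factor is 1 and C_max = M/(n_e·A·√(4πDt)), where n_e·A is the pore area the mass is dissolved in.
√(4πDt) = √(4π × 1.9 × 7.6) = 13.47 m, so C_max = 17/(0.28 × 18 × 13.47) = 0.250 kg/m³.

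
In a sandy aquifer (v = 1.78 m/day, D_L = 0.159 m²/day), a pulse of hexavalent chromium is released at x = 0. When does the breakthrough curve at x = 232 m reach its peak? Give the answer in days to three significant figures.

130 days

For the 1D instantaneous-source solution, setting ∂C/∂t = 0 at fixed x gives v²t² + 2Dt − x² = 0, so t = (√(D² + v²x²) − D)/v².
√(D² + v²x²) = √(0.159² + 1.78² × 232²) = 413.0; v² = 3.1684.
t = (413.0 − 0.159)/3.1684 = 130 days (vs. the pure-advection estimate x/v = 130 d).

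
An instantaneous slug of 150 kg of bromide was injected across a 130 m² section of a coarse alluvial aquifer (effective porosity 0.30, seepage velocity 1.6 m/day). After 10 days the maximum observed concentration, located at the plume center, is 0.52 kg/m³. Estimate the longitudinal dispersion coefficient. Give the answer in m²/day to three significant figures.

At the plume center C_max = M/(n_e·A·√(4πDt)), so D = M²/(4πt·(n_e·A·C_max)²).
n_e·A·C_max = 0.30 × 130 × 0.52 = 20.28 kg/m.
D = 150²/(4π × 10 × 20.28²) = 0.435 m²/day.

0.435 m²/day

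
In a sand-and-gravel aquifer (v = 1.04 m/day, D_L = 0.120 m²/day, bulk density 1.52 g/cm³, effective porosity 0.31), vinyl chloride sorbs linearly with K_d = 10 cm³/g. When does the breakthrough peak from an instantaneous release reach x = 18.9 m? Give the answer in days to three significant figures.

904 days

Retardation factor R = 1 + ρ_b·K_d/n = 1 + 1.52 × 10/0.31 = 50.03.
Sorption retards both mechanisms: v_R = v/R = 0.02079 m/day, D_R = D/R = 0.002399 m²/day.
Peak time from v_R²t² + 2D_R t − x² = 0: t = (√(D_R² + v_R²x²) − D_R)/v_R².
√(D_R² + v_R²x²) = √(0.002399² + 0.02079² × 18.9²) = 0.3929; v_R² = 0.0004322.
t = (0.3929 − 0.002399)/0.0004322 = 904 days.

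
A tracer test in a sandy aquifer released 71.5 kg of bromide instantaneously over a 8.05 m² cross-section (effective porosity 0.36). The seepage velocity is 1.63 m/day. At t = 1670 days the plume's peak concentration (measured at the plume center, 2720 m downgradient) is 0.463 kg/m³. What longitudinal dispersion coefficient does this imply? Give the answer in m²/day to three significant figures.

0.135 m²/day

At the plume center C_max = M/(n_e·A·√(4πDt)), so D = M²/(4πt·(n_e·A·C_max)²).
n_e·A·C_max = 0.36 × 8.05 × 0.463 = 1.342 kg/m.
D = 71.5²/(4π × 1670 × 1.342²) = 0.135 m²/day.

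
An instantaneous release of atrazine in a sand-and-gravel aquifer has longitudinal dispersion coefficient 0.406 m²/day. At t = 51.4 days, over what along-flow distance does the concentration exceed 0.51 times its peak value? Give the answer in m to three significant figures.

The plume is Gaussian with σ = √(2Dt) = √(2 × 0.406 × 51.4) = 6.460 m.
C/C_peak = exp(−Δx²/(2σ²)) = 0.51 ⇒ Δx = σ·√(−2 ln 0.51) = 6.460 × 1.160 = 7.494 m.
Width = 2Δx = 15.0 m.

15.0 m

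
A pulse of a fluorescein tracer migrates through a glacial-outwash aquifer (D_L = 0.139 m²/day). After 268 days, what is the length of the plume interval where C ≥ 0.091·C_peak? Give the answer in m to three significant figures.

37.8 m

The plume is Gaussian with σ = √(2Dt) = √(2 × 0.139 × 268) = 8.632 m.
C/C_peak = exp(−Δx²/(2σ²)) = 0.091 ⇒ Δx = σ·√(−2 ln 0.091) = 8.632 × 2.189 = 18.90 m.
Width = 2Δx = 37.8 m.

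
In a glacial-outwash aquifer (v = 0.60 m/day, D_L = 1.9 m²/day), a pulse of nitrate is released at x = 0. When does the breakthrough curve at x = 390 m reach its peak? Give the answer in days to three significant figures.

645 days

For the 1D instantaneous-source solution, setting ∂C/∂t = 0 at fixed x gives v²t² + 2Dt − x² = 0, so t = (√(D² + v²x²) − D)/v².
√(D² + v²x²) = √(1.9² + 0.60² × 390²) = 234.0; v² = 0.36.
t = (234.0 − 1.9)/0.36 = 645 days (vs. the pure-advection estimate x/v = 650 d).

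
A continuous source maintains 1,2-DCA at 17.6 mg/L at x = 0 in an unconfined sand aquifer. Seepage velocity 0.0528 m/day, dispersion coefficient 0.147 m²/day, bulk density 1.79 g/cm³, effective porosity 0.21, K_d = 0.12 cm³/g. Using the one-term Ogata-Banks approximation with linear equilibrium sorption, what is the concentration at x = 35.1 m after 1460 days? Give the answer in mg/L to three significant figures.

10.2 mg/L

Retardation factor R = 1 + ρ_b·K_d/n = 1 + 1.79 × 0.12/0.21 = 2.023.
Sorption retards both mechanisms: v_R = v/R = 0.02610 m/day, D_R = D/R = 0.07266 m²/day.
v_R·t = 0.02610 × 1460 = 38.106 m; 2√(D_R t) = 20.60 m; argument = (35.1 − 38.106)/20.60 = -0.1459.
C = C₀ × ½·erfc(-0.1459) = 17.6 × 0.5817 = 10.2 mg/L.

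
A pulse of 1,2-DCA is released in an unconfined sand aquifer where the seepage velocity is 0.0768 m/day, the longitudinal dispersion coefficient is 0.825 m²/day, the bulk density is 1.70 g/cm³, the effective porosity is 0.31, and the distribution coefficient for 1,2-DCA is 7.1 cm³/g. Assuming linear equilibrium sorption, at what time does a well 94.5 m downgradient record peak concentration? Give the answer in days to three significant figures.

43900 days

Retardation factor R = 1 + ρ_b·K_d/n = 1 + 1.70 × 7.1/0.31 = 39.94.
Sorption retards both mechanisms: v_R = v/R = 0.001923 m/day, D_R = D/R = 0.02066 m²/day.
Peak time from v_R²t² + 2D_R t − x² = 0: t = (√(D_R² + v_R²x²) − D_R)/v_R².
√(D_R² + v_R²x²) = √(0.02066² + 0.001923² × 94.5²) = 0.1829; v_R² = 3.698e-06.
t = (0.1829 − 0.02066)/3.698e-06 = 43900 days.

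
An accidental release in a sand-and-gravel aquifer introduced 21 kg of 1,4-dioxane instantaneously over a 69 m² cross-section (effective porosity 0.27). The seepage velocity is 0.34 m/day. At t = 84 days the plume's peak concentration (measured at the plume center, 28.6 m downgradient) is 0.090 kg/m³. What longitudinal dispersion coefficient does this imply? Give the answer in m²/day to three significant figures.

0.149 m²/day

At the plume center C_max = M/(n_e·A·√(4πDt)), so D = M²/(4πt·(n_e·A·C_max)²).
n_e·A·C_max = 0.27 × 69 × 0.090 = 1.677 kg/m.
D = 21²/(4π × 84 × 1.677²) = 0.149 m²/day.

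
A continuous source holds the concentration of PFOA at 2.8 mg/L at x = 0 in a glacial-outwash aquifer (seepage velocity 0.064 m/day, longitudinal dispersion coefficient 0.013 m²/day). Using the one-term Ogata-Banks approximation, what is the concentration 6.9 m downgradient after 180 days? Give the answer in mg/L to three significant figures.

For a continuous step input, C/C₀ ≈ ½·erfc((x−vt)/(2√(Dt))).
vt = 0.064 × 180 = 11.52 m and 2√(Dt) = 2√(0.013 × 180) = 3.059 m.
Argument (x−vt)/(2√(Dt)) = (6.9 − 11.52)/3.059 = -1.510; ½·erfc(-1.510) = 0.9836.
C = 2.8 × 0.9836 = 2.75 mg/L.

2.75 mg/L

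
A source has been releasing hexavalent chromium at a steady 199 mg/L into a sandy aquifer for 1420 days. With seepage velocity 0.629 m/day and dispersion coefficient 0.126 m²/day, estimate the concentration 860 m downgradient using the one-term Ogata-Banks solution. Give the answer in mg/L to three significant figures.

191 mg/L

For a continuous step input, C/C₀ ≈ ½·erfc((x−vt)/(2√(Dt))).
vt = 0.629 × 1420 = 893.18 m and 2√(Dt) = 2√(0.126 × 1420) = 26.75 m.
Argument (x−vt)/(2√(Dt)) = (860 − 893.18)/26.75 = -1.240; ½·erfc(-1.240) = 0.9603.
C = 199 × 0.9603 = 191 mg/L.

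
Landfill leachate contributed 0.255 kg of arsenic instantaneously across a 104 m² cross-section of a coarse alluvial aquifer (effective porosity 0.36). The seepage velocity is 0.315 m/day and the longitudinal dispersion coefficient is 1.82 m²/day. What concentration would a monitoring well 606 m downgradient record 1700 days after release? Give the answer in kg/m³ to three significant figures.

For an instantaneous plane source, C(x,t) = M/(n_e·A·√(4πDt)) · exp(−(x−vt)²/(4Dt)), with n_e·A the pore (flow) area.
Plume center vt = 0.315 × 1700 = 535.5 m, so the well at 606 m is 70.5 m downgradient of the peak.
√(4πDt) = 197.2 m, giving peak height M/(n_e·A·√(4πDt)) = 0.255/(0.36 × 104 × 197.2) = 3.454e-05 kg/m³.
(x−vt)²/(4Dt) = (70.5)²/(4 × 1.82 × 1700) = 0.4016; exp(−0.4016) = 0.6692.
C = 3.454e-05 × 0.6692 = 2.31e-05 kg/m³.

2.31e-05 kg/m³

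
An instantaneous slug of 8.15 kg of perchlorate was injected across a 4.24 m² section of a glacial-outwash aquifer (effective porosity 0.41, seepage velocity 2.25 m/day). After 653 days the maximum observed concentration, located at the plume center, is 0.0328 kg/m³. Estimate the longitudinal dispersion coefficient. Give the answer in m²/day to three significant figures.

2.49 m²/day

At the plume center C_max = M/(n_e·A·√(4πDt)), so D = M²/(4πt·(n_e·A·C_max)²).
n_e·A·C_max = 0.41 × 4.24 × 0.0328 = 0.05702 kg/m.
D = 8.15²/(4π × 653 × 0.05702²) = 2.49 m²/day.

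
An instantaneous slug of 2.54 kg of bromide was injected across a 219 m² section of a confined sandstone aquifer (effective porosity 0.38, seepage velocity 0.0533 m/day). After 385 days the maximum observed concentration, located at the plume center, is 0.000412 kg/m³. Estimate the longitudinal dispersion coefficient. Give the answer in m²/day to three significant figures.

At the plume center C_max = M/(n_e·A·√(4πDt)), so D = M²/(4πt·(n_e·A·C_max)²).
n_e·A·C_max = 0.38 × 219 × 0.000412 = 0.03429 kg/m.
D = 2.54²/(4π × 385 × 0.03429²) = 1.13 m²/day.

1.13 m²/day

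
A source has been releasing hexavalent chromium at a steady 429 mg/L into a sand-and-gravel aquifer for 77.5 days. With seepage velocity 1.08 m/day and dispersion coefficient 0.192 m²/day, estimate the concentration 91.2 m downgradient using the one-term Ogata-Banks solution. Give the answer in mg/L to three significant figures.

For a continuous step input, C/C₀ ≈ ½·erfc((x−vt)/(2√(Dt))).
vt = 1.08 × 77.5 = 83.7 m and 2√(Dt) = 2√(0.192 × 77.5) = 7.715 m.
Argument (x−vt)/(2√(Dt)) = (91.2 − 83.7)/7.715 = 0.9721; ½·erfc(0.9721) = 0.08460.
C = 429 × 0.08460 = 36.3 mg/L.

36.3 mg/L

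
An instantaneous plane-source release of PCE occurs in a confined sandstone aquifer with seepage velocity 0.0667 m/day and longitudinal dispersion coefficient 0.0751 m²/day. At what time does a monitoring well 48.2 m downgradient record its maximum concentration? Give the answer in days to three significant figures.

706 days

For the 1D instantaneous-source solution, setting ∂C/∂t = 0 at fixed x gives v²t² + 2Dt − x² = 0, so t = (√(D² + v²x²) − D)/v².
√(D² + v²x²) = √(0.0751² + 0.0667² × 48.2²) = 3.216; v² = 0.00444889.
t = (3.216 − 0.0751)/0.00444889 = 706 days (vs. the pure-advection estimate x/v = 723 d).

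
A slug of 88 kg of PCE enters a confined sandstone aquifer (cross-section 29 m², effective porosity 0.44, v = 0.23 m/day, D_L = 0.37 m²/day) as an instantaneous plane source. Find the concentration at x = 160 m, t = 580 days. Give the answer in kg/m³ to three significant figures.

For an instantaneous plane source, C(x,t) = M/(n_e·A·√(4πDt)) · exp(−(x−vt)²/(4Dt)), with n_e·A the pore (flow) area.
Plume center vt = 0.23 × 580 = 133.4 m, so the well at 160 m is 26.6 m downgradient of the peak.
√(4πDt) = 51.93 m, giving peak height M/(n_e·A·√(4πDt)) = 88/(0.44 × 29 × 51.93) = 0.1328 kg/m³.
(x−vt)²/(4Dt) = (26.6)²/(4 × 0.37 × 580) = 0.8243; exp(−0.8243) = 0.4385.
C = 0.1328 × 0.4385 = 0.0582 kg/m³.

0.0582 kg/m³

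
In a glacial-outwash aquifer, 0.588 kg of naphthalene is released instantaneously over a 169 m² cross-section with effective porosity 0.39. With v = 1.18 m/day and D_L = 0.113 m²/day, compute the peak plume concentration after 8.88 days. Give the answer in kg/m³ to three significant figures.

The peak of an instantaneous 1D plume sits at x = vt; there the Gaussian factor is 1 and C_max = M/(n_e·A·√(4πDt)), where n_e·A is the pore area the mass is dissolved in.
√(4πDt) = √(4π × 0.113 × 8.88) = 3.551 m, so C_max = 0.588/(0.39 × 169 × 3.551) = 0.00251 kg/m³.

0.00251 kg/m³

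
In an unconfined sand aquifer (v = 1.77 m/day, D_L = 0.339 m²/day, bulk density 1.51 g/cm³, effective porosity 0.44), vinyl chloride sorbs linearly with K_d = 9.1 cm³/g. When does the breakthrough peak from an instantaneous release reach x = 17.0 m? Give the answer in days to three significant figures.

Retardation factor R = 1 + ρ_b·K_d/n = 1 + 1.51 × 9.1/0.44 = 32.23.
Sorption retards both mechanisms: v_R = v/R = 0.05492 m/day, D_R = D/R = 0.01052 m²/day.
Peak time from v_R²t² + 2D_R t − x² = 0: t = (√(D_R² + v_R²x²) − D_R)/v_R².
√(D_R² + v_R²x²) = √(0.01052² + 0.05492² × 17.0²) = 0.9337; v_R² = 0.003016.
t = (0.9337 − 0.01052)/0.003016 = 306 days.

306 days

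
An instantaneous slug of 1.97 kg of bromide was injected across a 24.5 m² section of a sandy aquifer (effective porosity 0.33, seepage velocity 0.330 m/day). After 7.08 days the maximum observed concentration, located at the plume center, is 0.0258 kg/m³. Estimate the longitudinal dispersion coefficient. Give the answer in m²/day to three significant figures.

1.00 m²/day

At the plume center C_max = M/(n_e·A·√(4πDt)), so D = M²/(4πt·(n_e·A·C_max)²).
n_e·A·C_max = 0.33 × 24.5 × 0.0258 = 0.2086 kg/m.
D = 1.97²/(4π × 7.08 × 0.2086²) = 1.00 m²/day.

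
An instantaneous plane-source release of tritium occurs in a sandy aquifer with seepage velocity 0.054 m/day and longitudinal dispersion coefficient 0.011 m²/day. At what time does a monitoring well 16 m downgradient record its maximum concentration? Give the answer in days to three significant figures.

For the 1D instantaneous-source solution, setting ∂C/∂t = 0 at fixed x gives v²t² + 2Dt − x² = 0, so t = (√(D² + v²x²) − D)/v².
√(D² + v²x²) = √(0.011² + 0.054² × 16²) = 0.8641; v² = 0.002916.
t = (0.8641 − 0.011)/0.002916 = 293 days (vs. the pure-advection estimate x/v = 296 d).

293 days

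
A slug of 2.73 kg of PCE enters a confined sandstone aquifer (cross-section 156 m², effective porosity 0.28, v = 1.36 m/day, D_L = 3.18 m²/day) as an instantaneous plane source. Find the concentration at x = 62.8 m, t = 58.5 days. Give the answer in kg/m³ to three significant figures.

For an instantaneous plane source, C(x,t) = M/(n_e·A·√(4πDt)) · exp(−(x−vt)²/(4Dt)), with n_e·A the pore (flow) area.
Plume center vt = 1.36 × 58.5 = 79.56 m, so the well at 62.8 m is 16.76 m upgradient of the peak.
√(4πDt) = 48.35 m, giving peak height M/(n_e·A·√(4πDt)) = 2.73/(0.28 × 156 × 48.35) = 0.001293 kg/m³.
(x−vt)²/(4Dt) = (-16.76)²/(4 × 3.18 × 58.5) = 0.3775; exp(−0.3775) = 0.6856.
C = 0.001293 × 0.6856 = 0.000886 kg/m³.

0.000886 kg/m³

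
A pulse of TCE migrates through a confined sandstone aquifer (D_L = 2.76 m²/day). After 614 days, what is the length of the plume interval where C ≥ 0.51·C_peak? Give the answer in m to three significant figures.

135 m

The plume is Gaussian with σ = √(2Dt) = √(2 × 2.76 × 614) = 58.22 m.
C/C_peak = exp(−Δx²/(2σ²)) = 0.51 ⇒ Δx = σ·√(−2 ln 0.51) = 58.22 × 1.160 = 67.54 m.
Width = 2Δx = 135 m.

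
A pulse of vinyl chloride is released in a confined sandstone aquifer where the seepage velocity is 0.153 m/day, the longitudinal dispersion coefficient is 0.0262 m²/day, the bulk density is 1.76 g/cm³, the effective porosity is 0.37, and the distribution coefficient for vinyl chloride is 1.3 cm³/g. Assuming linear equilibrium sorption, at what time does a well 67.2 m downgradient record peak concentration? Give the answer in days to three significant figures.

3150 days

Retardation factor R = 1 + ρ_b·K_d/n = 1 + 1.76 × 1.3/0.37 = 7.184.
Sorption retards both mechanisms: v_R = v/R = 0.02130 m/day, D_R = D/R = 0.003647 m²/day.
Peak time from v_R²t² + 2D_R t − x² = 0: t = (√(D_R² + v_R²x²) − D_R)/v_R².
√(D_R² + v_R²x²) = √(0.003647² + 0.02130² × 67.2²) = 1.431; v_R² = 0.0004537.
t = (1.431 − 0.003647)/0.0004537 = 3150 days.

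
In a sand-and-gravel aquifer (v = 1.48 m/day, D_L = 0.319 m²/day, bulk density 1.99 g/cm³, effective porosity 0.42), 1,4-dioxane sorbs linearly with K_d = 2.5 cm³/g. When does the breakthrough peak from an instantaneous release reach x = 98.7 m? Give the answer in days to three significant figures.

Retardation factor R = 1 + ρ_b·K_d/n = 1 + 1.99 × 2.5/0.42 = 12.85.
Sorption retards both mechanisms: v_R = v/R = 0.1152 m/day, D_R = D/R = 0.02482 m²/day.
Peak time from v_R²t² + 2D_R t − x² = 0: t = (√(D_R² + v_R²x²) − D_R)/v_R².
√(D_R² + v_R²x²) = √(0.02482² + 0.1152² × 98.7²) = 11.37; v_R² = 0.01327.
t = (11.37 − 0.02482)/0.01327 = 855 days.

855 days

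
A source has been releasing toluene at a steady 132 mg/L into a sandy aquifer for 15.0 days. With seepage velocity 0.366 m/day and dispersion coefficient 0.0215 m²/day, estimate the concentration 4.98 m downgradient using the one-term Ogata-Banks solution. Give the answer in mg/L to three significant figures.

97.3 mg/L

For a continuous step input, C/C₀ ≈ ½·erfc((x−vt)/(2√(Dt))).
vt = 0.366 × 15.0 = 5.49 m and 2√(Dt) = 2√(0.0215 × 15.0) = 1.136 m.
Argument (x−vt)/(2√(Dt)) = (4.98 − 5.49)/1.136 = -0.4489; ½·erfc(-0.4489) = 0.7372.
C = 132 × 0.7372 = 97.3 mg/L.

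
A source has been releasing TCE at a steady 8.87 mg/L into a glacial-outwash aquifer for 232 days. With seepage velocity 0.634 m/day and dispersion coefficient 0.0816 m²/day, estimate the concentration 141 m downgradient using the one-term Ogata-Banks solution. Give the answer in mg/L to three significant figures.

For a continuous step input, C/C₀ ≈ ½·erfc((x−vt)/(2√(Dt))).
vt = 0.634 × 232 = 147.088 m and 2√(Dt) = 2√(0.0816 × 232) = 8.702 m.
Argument (x−vt)/(2√(Dt)) = (141 − 147.088)/8.702 = -0.6996; ½·erfc(-0.6996) = 0.8388.
C = 8.87 × 0.8388 = 7.44 mg/L.

7.44 mg/L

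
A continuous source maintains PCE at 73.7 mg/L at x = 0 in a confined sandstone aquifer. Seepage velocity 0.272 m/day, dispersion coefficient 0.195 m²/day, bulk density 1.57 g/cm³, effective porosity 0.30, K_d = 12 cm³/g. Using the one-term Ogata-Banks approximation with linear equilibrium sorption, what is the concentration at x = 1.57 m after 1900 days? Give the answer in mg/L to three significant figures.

71.7 mg/L

Retardation factor R = 1 + ρ_b·K_d/n = 1 + 1.57 × 12/0.30 = 63.80.
Sorption retards both mechanisms: v_R = v/R = 0.004263 m/day, D_R = D/R = 0.003056 m²/day.
v_R·t = 0.004263 × 1900 = 8.0997 m; 2√(D_R t) = 4.819 m; argument = (1.57 − 8.0997)/4.819 = -1.355.
C = C₀ × ½·erfc(-1.355) = 73.7 × 0.9723 = 71.7 mg/L.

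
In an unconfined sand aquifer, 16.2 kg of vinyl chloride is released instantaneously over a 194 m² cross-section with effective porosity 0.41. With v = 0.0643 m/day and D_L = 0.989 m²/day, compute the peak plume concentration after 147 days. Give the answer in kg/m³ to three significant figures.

0.00477 kg/m³

The peak of an instantaneous 1D plume sits at x = vt; there the Gaussian factor is 1 and C_max = M/(n_e·A·√(4πDt)), where n_e·A is the pore area the mass is dissolved in.
√(4πDt) = √(4π × 0.989 × 147) = 42.74 m, so C_max = 16.2/(0.41 × 194 × 42.74) = 0.00477 kg/m³.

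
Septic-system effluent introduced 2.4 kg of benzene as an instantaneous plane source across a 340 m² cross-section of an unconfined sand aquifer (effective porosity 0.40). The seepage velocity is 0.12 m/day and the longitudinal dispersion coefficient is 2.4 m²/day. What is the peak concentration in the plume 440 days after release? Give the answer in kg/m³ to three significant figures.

The peak of an instantaneous 1D plume sits at x = vt; there the Gaussian factor is 1 and C_max = M/(n_e·A·√(4πDt)), where n_e·A is the pore area the mass is dissolved in.
√(4πDt) = √(4π × 2.4 × 440) = 115.2 m, so C_max = 2.4/(0.40 × 340 × 115.2) = 0.000153 kg/m³.

0.000153 kg/m³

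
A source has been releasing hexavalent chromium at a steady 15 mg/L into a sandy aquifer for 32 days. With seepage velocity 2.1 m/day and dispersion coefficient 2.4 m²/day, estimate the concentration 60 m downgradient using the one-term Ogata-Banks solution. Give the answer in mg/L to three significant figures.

For a continuous step input, C/C₀ ≈ ½·erfc((x−vt)/(2√(Dt))).
vt = 2.1 × 32 = 67.2 m and 2√(Dt) = 2√(2.4 × 32) = 17.53 m.
Argument (x−vt)/(2√(Dt)) = (60 − 67.2)/17.53 = -0.4107; ½·erfc(-0.4107) = 0.7193.
C = 15 × 0.7193 = 10.8 mg/L.

10.8 mg/L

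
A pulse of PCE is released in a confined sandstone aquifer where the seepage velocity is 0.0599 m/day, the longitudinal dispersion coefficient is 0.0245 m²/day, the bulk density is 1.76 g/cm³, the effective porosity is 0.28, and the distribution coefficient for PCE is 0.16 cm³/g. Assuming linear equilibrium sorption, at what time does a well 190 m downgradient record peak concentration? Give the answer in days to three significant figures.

6350 days

Retardation factor R = 1 + ρ_b·K_d/n = 1 + 1.76 × 0.16/0.28 = 2.006.
Sorption retards both mechanisms: v_R = v/R = 0.02986 m/day, D_R = D/R = 0.01221 m²/day.
Peak time from v_R²t² + 2D_R t − x² = 0: t = (√(D_R² + v_R²x²) − D_R)/v_R².
√(D_R² + v_R²x²) = √(0.01221² + 0.02986² × 190²) = 5.673; v_R² = 0.0008916.
t = (5.673 − 0.01221)/0.0008916 = 6350 days.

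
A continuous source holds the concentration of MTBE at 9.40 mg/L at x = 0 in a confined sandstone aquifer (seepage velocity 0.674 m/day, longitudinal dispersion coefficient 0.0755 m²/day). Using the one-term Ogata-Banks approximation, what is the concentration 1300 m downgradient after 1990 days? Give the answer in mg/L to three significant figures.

9.32 mg/L

For a continuous step input, C/C₀ ≈ ½·erfc((x−vt)/(2√(Dt))).
vt = 0.674 × 1990 = 1341.26 m and 2√(Dt) = 2√(0.0755 × 1990) = 24.51 m.
Argument (x−vt)/(2√(Dt)) = (1300 − 1341.26)/24.51 = -1.683; ½·erfc(-1.683) = 0.9913.
C = 9.40 × 0.9913 = 9.32 mg/L.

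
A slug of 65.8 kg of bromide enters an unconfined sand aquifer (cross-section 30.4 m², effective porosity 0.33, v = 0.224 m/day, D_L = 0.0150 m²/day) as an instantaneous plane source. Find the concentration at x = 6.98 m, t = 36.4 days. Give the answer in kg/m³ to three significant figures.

1.33 kg/m³

For an instantaneous plane source, C(x,t) = M/(n_e·A·√(4πDt)) · exp(−(x−vt)²/(4Dt)), with n_e·A the pore (flow) area.
Plume center vt = 0.224 × 36.4 = 8.1536 m, so the well at 6.98 m is 1.1736 m upgradient of the peak.
√(4πDt) = 2.619 m, giving peak height M/(n_e·A·√(4πDt)) = 65.8/(0.33 × 30.4 × 2.619) = 2.504 kg/m³.
(x−vt)²/(4Dt) = (-1.1736)²/(4 × 0.0150 × 36.4) = 0.6306; exp(−0.6306) = 0.5323.
C = 2.504 × 0.5323 = 1.33 kg/m³.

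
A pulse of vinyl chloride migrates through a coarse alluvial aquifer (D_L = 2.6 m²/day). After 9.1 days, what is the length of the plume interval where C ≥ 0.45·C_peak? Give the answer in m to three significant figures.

The plume is Gaussian with σ = √(2Dt) = √(2 × 2.6 × 9.1) = 6.879 m.
C/C_peak = exp(−Δx²/(2σ²)) = 0.45 ⇒ Δx = σ·√(−2 ln 0.45) = 6.879 × 1.264 = 8.695 m.
Width = 2Δx = 17.4 m.

17.4 m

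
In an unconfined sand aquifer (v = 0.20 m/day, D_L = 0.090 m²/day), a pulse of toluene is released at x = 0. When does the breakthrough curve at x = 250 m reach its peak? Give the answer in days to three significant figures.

1250 days

For the 1D instantaneous-source solution, setting ∂C/∂t = 0 at fixed x gives v²t² + 2Dt − x² = 0, so t = (√(D² + v²x²) − D)/v².
√(D² + v²x²) = √(0.090² + 0.20² × 250²) = 50.00; v² = 0.04.
t = (50.00 − 0.090)/0.04 = 1250 days (vs. the pure-advection estimate x/v = 1250 d).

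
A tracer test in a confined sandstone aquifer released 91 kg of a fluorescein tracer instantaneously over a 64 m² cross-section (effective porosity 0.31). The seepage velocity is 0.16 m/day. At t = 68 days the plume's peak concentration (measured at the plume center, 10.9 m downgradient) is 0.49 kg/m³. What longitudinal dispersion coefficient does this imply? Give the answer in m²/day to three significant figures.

At the plume center C_max = M/(n_e·A·√(4πDt)), so D = M²/(4πt·(n_e·A·C_max)²).
n_e·A·C_max = 0.31 × 64 × 0.49 = 9.722 kg/m.
D = 91²/(4π × 68 × 9.722²) = 0.103 m²/day.

0.103 m²/day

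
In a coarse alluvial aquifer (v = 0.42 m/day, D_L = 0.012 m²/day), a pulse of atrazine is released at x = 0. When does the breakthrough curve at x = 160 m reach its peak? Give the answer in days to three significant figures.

381 days

For the 1D instantaneous-source solution, setting ∂C/∂t = 0 at fixed x gives v²t² + 2Dt − x² = 0, so t = (√(D² + v²x²) − D)/v².
√(D² + v²x²) = √(0.012² + 0.42² × 160²) = 67.20; v² = 0.1764.
t = (67.20 − 0.012)/0.1764 = 381 days (vs. the pure-advection estimate x/v = 381 d).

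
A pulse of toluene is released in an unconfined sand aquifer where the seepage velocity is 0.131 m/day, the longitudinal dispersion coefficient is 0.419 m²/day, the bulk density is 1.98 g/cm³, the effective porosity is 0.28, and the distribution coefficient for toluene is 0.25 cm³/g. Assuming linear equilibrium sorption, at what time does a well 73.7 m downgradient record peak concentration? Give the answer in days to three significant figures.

Retardation factor R = 1 + ρ_b·K_d/n = 1 + 1.98 × 0.25/0.28 = 2.768.
Sorption retards both mechanisms: v_R = v/R = 0.04733 m/day, D_R = D/R = 0.1514 m²/day.
Peak time from v_R²t² + 2D_R t − x² = 0: t = (√(D_R² + v_R²x²) − D_R)/v_R².
√(D_R² + v_R²x²) = √(0.1514² + 0.04733² × 73.7²) = 3.492; v_R² = 0.002240.
t = (3.492 − 0.1514)/0.002240 = 1490 days.

1490 days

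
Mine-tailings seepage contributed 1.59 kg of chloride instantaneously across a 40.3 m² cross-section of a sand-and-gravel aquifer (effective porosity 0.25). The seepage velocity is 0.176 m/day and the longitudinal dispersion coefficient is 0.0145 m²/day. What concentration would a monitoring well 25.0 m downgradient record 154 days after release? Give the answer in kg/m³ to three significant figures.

For an instantaneous plane source, C(x,t) = M/(n_e·A·√(4πDt)) · exp(−(x−vt)²/(4Dt)), with n_e·A the pore (flow) area.
Plume center vt = 0.176 × 154 = 27.104 m, so the well at 25.0 m is 2.104 m upgradient of the peak.
√(4πDt) = 5.297 m, giving peak height M/(n_e·A·√(4πDt)) = 1.59/(0.25 × 40.3 × 5.297) = 0.02979 kg/m³.
(x−vt)²/(4Dt) = (-2.104)²/(4 × 0.0145 × 154) = 0.4956; exp(−0.4956) = 0.6092.
C = 0.02979 × 0.6092 = 0.0181 kg/m³.

0.0181 kg/m³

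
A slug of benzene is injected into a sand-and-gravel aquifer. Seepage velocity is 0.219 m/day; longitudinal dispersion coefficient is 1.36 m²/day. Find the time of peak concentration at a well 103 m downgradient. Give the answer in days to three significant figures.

For the 1D instantaneous-source solution, setting ∂C/∂t = 0 at fixed x gives v²t² + 2Dt − x² = 0, so t = (√(D² + v²x²) − D)/v².
√(D² + v²x²) = √(1.36² + 0.219² × 103²) = 22.60; v² = 0.047961.
t = (22.60 − 1.36)/0.047961 = 443 days (vs. the pure-advection estimate x/v = 470 d).

443 days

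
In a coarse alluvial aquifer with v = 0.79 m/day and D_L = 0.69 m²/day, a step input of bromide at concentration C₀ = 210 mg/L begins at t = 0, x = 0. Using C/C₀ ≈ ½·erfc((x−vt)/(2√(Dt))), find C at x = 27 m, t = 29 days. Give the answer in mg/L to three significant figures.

For a continuous step input, C/C₀ ≈ ½·erfc((x−vt)/(2√(Dt))).
vt = 0.79 × 29 = 22.91 m and 2√(Dt) = 2√(0.69 × 29) = 8.947 m.
Argument (x−vt)/(2√(Dt)) = (27 − 22.91)/8.947 = 0.4571; ½·erfc(0.4571) = 0.2590.
C = 210 × 0.2590 = 54.4 mg/L.

54.4 mg/L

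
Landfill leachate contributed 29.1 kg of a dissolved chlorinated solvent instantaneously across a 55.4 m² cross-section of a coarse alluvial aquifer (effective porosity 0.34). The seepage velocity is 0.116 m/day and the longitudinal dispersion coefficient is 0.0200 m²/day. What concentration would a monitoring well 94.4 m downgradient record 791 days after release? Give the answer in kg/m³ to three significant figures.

For an instantaneous plane source, C(x,t) = M/(n_e·A·√(4πDt)) · exp(−(x−vt)²/(4Dt)), with n_e·A the pore (flow) area.
Plume center vt = 0.116 × 791 = 91.756 m, so the well at 94.4 m is 2.644 m downgradient of the peak.
√(4πDt) = 14.10 m, giving peak height M/(n_e·A·√(4πDt)) = 29.1/(0.34 × 55.4 × 14.10) = 0.1096 kg/m³.
(x−vt)²/(4Dt) = (2.644)²/(4 × 0.0200 × 791) = 0.1105; exp(−0.1105) = 0.8954.
C = 0.1096 × 0.8954 = 0.0981 kg/m³.

0.0981 kg/m³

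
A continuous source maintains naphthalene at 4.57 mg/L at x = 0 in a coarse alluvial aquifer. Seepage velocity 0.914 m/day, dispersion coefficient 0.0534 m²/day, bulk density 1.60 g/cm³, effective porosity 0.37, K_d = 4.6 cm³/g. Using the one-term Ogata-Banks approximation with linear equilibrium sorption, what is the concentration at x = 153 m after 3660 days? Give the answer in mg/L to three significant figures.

Retardation factor R = 1 + ρ_b·K_d/n = 1 + 1.60 × 4.6/0.37 = 20.89.
Sorption retards both mechanisms: v_R = v/R = 0.04375 m/day, D_R = D/R = 0.002556 m²/day.
v_R·t = 0.04375 × 3660 = 160.125 m; 2√(D_R t) = 6.117 m; argument = (153 − 160.125)/6.117 = -1.165.
C = C₀ × ½·erfc(-1.165) = 4.57 × 0.9503 = 4.34 mg/L.

4.34 mg/L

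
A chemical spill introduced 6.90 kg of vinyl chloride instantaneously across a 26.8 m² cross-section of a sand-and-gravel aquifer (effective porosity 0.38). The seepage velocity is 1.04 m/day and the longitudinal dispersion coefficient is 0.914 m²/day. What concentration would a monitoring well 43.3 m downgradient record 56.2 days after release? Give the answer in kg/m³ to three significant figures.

For an instantaneous plane source, C(x,t) = M/(n_e·A·√(4πDt)) · exp(−(x−vt)²/(4Dt)), with n_e·A the pore (flow) area.
Plume center vt = 1.04 × 56.2 = 58.448 m, so the well at 43.3 m is 15.148 m upgradient of the peak.
√(4πDt) = 25.41 m, giving peak height M/(n_e·A·√(4πDt)) = 6.90/(0.38 × 26.8 × 25.41) = 0.02666 kg/m³.
(x−vt)²/(4Dt) = (-15.148)²/(4 × 0.914 × 56.2) = 1.117; exp(−1.117) = 0.3273.
C = 0.02666 × 0.3273 = 0.00873 kg/m³.

0.00873 kg/m³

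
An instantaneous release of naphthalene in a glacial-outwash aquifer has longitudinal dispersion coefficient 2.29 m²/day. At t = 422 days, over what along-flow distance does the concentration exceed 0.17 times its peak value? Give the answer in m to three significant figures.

166 m

The plume is Gaussian with σ = √(2Dt) = √(2 × 2.29 × 422) = 43.96 m.
C/C_peak = exp(−Δx²/(2σ²)) = 0.17 ⇒ Δx = σ·√(−2 ln 0.17) = 43.96 × 1.883 = 82.78 m.
Width = 2Δx = 166 m.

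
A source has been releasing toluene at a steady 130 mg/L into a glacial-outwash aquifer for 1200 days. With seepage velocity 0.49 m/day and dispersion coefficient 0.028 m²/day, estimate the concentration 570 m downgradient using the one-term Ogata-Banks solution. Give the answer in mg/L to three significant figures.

128 mg/L

For a continuous step input, C/C₀ ≈ ½·erfc((x−vt)/(2√(Dt))).
vt = 0.49 × 1200 = 588 m and 2√(Dt) = 2√(0.028 × 1200) = 11.59 m.
Argument (x−vt)/(2√(Dt)) = (570 − 588)/11.59 = -1.553; ½·erfc(-1.553) = 0.9860.
C = 130 × 0.9860 = 128 mg/L.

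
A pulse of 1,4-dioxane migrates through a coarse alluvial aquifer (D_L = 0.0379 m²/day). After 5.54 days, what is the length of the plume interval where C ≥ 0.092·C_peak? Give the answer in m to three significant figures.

The plume is Gaussian with σ = √(2Dt) = √(2 × 0.0379 × 5.54) = 0.6480 m.
C/C_peak = exp(−Δx²/(2σ²)) = 0.092 ⇒ Δx = σ·√(−2 ln 0.092) = 0.6480 × 2.184 = 1.415 m.
Width = 2Δx = 2.83 m.

2.83 m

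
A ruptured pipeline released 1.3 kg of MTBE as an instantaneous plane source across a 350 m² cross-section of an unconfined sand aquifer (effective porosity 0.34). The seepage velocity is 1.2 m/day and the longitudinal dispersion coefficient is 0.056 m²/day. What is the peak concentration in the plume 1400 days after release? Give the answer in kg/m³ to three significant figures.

The peak of an instantaneous 1D plume sits at x = vt; there the Gaussian factor is 1 and C_max = M/(n_e·A·√(4πDt)), where n_e·A is the pore area the mass is dissolved in.
√(4πDt) = √(4π × 0.056 × 1400) = 31.39 m, so C_max = 1.3/(0.34 × 350 × 31.39) = 0.000348 kg/m³.

0.000348 kg/m³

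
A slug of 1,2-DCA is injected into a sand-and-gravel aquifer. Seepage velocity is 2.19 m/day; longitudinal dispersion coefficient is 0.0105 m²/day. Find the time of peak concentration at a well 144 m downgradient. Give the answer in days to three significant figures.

For the 1D instantaneous-source solution, setting ∂C/∂t = 0 at fixed x gives v²t² + 2Dt − x² = 0, so t = (√(D² + v²x²) − D)/v².
√(D² + v²x²) = √(0.0105² + 2.19² × 144²) = 315.4; v² = 4.7961.
t = (315.4 − 0.0105)/4.7961 = 65.8 days (vs. the pure-advection estimate x/v = 65.8 d).

65.8 days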